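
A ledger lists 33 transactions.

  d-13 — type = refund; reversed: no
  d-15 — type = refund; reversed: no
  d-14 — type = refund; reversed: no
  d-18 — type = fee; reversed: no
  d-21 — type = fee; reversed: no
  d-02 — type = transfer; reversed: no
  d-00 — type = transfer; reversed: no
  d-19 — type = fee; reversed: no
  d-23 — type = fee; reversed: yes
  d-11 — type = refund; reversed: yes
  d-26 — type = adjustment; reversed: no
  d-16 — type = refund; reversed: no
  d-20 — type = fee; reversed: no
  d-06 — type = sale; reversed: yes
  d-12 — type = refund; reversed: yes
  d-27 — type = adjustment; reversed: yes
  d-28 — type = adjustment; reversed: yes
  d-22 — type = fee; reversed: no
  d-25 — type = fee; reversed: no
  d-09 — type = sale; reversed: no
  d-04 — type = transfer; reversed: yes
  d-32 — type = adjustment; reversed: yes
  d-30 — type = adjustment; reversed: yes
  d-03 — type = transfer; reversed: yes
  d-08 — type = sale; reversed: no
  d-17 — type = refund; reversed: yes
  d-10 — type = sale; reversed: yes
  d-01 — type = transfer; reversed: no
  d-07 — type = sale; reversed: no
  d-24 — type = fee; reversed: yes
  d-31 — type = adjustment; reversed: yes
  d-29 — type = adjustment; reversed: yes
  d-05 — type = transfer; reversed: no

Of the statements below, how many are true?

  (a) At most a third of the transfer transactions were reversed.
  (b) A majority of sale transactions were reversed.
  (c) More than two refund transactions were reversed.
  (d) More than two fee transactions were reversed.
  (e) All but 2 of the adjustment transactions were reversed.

(a) transfer: |A| = 6, |A ∩ B| = 2; needs |A ∩ B| / |A| ≤ 1/3 — true.
(b) sale: |A| = 5, |A ∩ B| = 2; needs |A ∩ B| > |A ∖ B| — false.
(c) refund: |A| = 7, |A ∩ B| = 3; needs |A ∩ B| > 2 — true.
(d) fee: |A| = 8, |A ∩ B| = 2; needs |A ∩ B| > 2 — false.
(e) adjustment: |A| = 7, |A ∩ B| = 6; needs |A ∖ B| = 2 — false.

2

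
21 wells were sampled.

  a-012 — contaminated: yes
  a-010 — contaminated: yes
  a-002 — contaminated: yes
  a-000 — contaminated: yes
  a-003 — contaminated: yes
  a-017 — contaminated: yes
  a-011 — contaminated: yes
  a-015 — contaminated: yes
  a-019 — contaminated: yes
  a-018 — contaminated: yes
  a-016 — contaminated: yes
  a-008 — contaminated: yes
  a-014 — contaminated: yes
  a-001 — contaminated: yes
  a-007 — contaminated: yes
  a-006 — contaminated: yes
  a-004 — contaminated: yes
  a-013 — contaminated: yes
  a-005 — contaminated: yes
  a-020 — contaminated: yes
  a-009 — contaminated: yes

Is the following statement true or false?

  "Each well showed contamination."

'Each well showed contamination' holds iff A ⊆ B, i.e. every element of A is in B (|A ∖ B| = 0).
|A| = 21, |A ∩ B| = 21, |A ∖ B| = 0.
So the statement is true.

True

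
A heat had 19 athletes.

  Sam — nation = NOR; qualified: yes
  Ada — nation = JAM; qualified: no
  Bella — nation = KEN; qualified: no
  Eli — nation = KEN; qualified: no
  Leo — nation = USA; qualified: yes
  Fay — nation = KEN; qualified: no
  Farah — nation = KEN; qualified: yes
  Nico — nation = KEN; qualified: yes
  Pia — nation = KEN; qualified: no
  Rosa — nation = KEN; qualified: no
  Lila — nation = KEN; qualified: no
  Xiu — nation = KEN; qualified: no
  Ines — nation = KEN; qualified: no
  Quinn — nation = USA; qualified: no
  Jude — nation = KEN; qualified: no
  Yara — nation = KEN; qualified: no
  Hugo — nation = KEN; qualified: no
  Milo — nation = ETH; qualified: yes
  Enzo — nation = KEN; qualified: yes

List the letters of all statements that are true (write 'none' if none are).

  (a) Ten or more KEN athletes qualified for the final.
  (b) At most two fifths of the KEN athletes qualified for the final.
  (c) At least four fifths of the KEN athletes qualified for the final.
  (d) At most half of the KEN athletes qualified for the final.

|A| = 14, |A ∩ B| = 3, |A ∖ B| = 11.
(a) |A ∩ B| ≥ 10: fails.
(b) |A ∩ B| / |A| ≤ 2/5: holds.
(c) |A ∩ B| / |A| ≥ 4/5: fails.
(d) |A ∩ B| ≤ |A ∖ B|: holds.

(b), (d)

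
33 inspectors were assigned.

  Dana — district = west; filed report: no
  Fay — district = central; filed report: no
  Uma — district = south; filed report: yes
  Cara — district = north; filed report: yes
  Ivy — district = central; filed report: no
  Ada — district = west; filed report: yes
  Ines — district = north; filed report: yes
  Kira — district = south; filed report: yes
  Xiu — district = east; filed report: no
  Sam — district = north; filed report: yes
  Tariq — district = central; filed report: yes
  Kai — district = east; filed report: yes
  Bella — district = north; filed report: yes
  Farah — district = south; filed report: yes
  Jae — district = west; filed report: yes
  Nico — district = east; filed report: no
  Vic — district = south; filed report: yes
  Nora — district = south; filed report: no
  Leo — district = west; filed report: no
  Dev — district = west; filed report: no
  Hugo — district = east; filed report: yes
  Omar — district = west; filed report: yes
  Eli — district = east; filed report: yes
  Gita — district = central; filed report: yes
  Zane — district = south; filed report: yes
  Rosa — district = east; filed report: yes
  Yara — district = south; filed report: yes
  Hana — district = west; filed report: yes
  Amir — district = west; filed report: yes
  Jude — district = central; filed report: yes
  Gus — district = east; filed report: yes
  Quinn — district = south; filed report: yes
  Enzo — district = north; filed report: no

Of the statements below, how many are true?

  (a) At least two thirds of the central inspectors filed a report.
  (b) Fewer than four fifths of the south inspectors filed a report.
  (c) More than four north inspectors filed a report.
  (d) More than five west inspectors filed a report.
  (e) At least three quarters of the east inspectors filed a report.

(a) central: |A| = 5, |A ∩ B| = 3; needs |A ∩ B| / |A| ≥ 2/3 — false.
(b) south: |A| = 8, |A ∩ B| = 7; needs |A ∩ B| / |A| < 4/5 — false.
(c) north: |A| = 5, |A ∩ B| = 4; needs |A ∩ B| > 4 — false.
(d) west: |A| = 8, |A ∩ B| = 5; needs |A ∩ B| > 5 — false.
(e) east: |A| = 7, |A ∩ B| = 5; needs |A ∩ B| / |A| ≥ 3/4 — false.

0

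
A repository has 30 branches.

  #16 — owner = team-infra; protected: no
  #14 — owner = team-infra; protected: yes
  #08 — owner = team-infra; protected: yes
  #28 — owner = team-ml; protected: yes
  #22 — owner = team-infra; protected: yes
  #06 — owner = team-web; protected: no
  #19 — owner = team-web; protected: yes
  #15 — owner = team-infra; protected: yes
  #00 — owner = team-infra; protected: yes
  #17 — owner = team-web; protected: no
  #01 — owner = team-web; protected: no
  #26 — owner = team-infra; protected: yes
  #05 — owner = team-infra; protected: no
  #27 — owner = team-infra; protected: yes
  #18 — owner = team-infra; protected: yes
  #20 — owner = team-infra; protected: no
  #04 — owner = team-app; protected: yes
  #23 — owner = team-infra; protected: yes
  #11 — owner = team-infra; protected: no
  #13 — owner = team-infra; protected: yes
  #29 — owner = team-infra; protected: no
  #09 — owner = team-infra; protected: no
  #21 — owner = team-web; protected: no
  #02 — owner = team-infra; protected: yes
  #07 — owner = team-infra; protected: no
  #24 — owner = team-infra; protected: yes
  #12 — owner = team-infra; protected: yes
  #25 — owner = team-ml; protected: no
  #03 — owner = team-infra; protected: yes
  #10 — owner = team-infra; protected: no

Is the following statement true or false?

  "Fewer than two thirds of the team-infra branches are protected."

True

Truth condition: |A ∩ B| / |A| < 2/3.
|A| = 22, |A ∩ B| = 14, |A ∖ B| = 8.
|A ∩ B|/|A| = 14/22, so the statement is true.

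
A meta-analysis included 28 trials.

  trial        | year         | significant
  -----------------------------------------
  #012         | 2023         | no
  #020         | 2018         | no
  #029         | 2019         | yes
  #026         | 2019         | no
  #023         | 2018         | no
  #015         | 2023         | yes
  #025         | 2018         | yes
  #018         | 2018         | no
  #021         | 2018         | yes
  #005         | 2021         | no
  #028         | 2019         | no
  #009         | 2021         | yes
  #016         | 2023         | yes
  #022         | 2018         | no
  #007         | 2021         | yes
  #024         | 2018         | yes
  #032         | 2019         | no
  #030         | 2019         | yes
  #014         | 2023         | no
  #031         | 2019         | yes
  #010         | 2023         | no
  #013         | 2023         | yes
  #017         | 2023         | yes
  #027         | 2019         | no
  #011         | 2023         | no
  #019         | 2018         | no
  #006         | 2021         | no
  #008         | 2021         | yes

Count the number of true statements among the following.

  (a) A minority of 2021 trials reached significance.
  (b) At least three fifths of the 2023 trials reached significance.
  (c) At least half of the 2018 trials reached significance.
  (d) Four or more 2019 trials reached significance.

0

(a) 2021: |A| = 5, |A ∩ B| = 3; needs |A ∩ B| < |A ∖ B| — false.
(b) 2023: |A| = 8, |A ∩ B| = 4; needs |A ∩ B| / |A| ≥ 3/5 — false.
(c) 2018: |A| = 8, |A ∩ B| = 3; needs |A ∩ B| ≥ |A ∖ B| — false.
(d) 2019: |A| = 7, |A ∩ B| = 3; needs |A ∩ B| ≥ 4 — false.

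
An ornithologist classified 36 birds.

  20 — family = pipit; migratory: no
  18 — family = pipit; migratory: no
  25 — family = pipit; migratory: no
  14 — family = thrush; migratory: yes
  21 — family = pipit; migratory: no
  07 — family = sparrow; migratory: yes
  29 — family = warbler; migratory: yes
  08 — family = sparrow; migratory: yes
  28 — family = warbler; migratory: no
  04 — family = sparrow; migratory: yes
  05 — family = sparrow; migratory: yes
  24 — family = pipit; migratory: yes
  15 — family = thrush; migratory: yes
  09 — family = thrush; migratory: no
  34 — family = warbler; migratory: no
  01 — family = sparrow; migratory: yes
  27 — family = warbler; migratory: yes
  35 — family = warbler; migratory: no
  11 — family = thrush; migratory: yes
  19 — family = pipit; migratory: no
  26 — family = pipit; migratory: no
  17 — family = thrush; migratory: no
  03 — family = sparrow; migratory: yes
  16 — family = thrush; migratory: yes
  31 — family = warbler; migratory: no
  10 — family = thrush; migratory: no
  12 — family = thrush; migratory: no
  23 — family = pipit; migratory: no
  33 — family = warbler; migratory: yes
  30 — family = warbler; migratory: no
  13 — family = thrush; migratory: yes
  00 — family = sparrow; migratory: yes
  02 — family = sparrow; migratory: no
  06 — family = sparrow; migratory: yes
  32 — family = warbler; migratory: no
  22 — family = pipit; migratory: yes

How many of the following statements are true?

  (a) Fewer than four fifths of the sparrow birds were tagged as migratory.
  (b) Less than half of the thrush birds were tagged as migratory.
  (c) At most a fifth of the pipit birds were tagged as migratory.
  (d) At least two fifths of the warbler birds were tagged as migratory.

0

(a) sparrow: |A| = 9, |A ∩ B| = 8; needs |A ∩ B| / |A| < 4/5 — false.
(b) thrush: |A| = 9, |A ∩ B| = 5; needs |A ∩ B| < |A ∖ B| — false.
(c) pipit: |A| = 9, |A ∩ B| = 2; needs |A ∩ B| / |A| ≤ 1/5 — false.
(d) warbler: |A| = 9, |A ∩ B| = 3; needs |A ∩ B| / |A| ≥ 2/5 — false.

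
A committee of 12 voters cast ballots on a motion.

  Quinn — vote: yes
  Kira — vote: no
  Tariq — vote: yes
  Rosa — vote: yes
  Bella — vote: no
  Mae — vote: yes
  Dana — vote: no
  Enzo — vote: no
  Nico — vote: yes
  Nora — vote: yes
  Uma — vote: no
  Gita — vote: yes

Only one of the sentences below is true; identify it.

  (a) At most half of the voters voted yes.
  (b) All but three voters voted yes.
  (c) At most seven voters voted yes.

|A| = 12, |A ∩ B| = 7, |A ∖ B| = 5.
(a) requires |A ∩ B| ≤ |A ∖ B|: false.
(b) requires |A ∖ B| = 3: false.
(c) requires |A ∩ B| ≤ 7: true.

(c)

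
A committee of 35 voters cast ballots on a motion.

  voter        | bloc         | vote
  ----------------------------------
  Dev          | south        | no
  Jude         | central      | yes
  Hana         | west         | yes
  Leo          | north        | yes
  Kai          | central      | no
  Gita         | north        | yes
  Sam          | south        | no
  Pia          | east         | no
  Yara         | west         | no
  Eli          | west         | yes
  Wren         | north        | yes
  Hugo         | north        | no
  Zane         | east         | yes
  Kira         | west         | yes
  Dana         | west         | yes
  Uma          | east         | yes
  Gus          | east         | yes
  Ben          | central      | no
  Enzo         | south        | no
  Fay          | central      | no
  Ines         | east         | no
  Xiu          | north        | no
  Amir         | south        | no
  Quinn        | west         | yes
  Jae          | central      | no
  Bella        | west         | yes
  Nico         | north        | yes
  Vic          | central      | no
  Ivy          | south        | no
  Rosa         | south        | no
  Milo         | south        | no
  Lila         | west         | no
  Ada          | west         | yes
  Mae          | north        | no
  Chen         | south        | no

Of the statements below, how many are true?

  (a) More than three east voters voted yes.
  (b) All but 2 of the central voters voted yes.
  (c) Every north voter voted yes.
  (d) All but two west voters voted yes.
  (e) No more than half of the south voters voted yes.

(a) east: |A| = 5, |A ∩ B| = 3; needs |A ∩ B| > 3 — false.
(b) central: |A| = 6, |A ∩ B| = 1; needs |A ∖ B| = 2 — false.
(c) north: |A| = 7, |A ∩ B| = 4; needs A ⊆ B, i.e. every element of A is in B (|A ∖ B| = 0) — false.
(d) west: |A| = 9, |A ∩ B| = 7; needs |A ∖ B| = 2 — true.
(e) south: |A| = 8, |A ∩ B| = 0; needs |A ∩ B| ≤ |A ∖ B| — true.

2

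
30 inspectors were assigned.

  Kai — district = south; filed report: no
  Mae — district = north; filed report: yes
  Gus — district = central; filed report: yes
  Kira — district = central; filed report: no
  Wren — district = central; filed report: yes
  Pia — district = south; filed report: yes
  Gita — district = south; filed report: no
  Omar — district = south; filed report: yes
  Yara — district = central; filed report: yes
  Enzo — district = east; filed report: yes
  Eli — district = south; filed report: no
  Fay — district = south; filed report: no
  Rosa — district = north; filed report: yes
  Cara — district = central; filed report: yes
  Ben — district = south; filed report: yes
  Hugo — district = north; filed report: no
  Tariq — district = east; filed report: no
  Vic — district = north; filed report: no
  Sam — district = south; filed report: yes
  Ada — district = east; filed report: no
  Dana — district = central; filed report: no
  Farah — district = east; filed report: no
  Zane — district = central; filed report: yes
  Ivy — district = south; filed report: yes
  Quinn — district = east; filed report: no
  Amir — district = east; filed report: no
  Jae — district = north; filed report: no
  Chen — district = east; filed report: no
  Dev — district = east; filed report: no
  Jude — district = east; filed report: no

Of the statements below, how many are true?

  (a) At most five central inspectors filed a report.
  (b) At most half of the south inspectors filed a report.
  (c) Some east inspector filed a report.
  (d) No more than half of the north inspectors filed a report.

3

(a) central: |A| = 7, |A ∩ B| = 5; needs |A ∩ B| ≤ 5 — true.
(b) south: |A| = 9, |A ∩ B| = 5; needs |A ∩ B| ≤ |A ∖ B| — false.
(c) east: |A| = 9, |A ∩ B| = 1; needs A ∩ B ≠ ∅ (|A ∩ B| ≥ 1) — true.
(d) north: |A| = 5, |A ∩ B| = 2; needs |A ∩ B| ≤ |A ∖ B| — true.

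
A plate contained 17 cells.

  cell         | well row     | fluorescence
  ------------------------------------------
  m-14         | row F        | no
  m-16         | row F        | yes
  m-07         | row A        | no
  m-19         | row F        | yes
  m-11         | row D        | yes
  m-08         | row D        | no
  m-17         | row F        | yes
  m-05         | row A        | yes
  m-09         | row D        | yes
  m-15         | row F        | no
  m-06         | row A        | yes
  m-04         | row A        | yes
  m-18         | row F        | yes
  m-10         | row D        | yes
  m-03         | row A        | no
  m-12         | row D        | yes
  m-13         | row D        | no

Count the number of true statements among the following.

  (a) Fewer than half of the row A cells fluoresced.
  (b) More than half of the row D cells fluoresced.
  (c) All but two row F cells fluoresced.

2

(a) row A: |A| = 5, |A ∩ B| = 3; needs |A ∩ B| < |A ∖ B| — false.
(b) row D: |A| = 6, |A ∩ B| = 4; needs |A ∩ B| > |A ∖ B| — true.
(c) row F: |A| = 6, |A ∩ B| = 4; needs |A ∖ B| = 2 — true.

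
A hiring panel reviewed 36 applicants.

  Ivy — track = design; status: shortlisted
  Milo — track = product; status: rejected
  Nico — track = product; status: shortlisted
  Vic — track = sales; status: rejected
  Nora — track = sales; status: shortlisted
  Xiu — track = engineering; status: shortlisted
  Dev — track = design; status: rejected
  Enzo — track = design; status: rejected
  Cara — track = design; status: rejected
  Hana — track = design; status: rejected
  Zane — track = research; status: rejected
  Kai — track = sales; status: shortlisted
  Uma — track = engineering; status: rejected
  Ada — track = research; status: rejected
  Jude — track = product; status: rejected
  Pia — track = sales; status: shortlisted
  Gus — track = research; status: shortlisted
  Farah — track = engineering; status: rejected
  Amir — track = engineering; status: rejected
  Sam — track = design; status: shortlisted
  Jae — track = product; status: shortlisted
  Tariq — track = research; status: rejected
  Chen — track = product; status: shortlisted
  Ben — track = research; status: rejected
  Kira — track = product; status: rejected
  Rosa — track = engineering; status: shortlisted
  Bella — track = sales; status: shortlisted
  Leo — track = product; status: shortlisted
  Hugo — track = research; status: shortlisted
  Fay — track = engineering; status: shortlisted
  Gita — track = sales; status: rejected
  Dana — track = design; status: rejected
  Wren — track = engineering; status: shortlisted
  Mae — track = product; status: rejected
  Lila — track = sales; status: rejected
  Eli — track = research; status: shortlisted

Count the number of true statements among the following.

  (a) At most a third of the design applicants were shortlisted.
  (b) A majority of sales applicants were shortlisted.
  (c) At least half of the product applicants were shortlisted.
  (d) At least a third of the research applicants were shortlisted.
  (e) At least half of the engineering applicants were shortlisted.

5

(a) design: |A| = 7, |A ∩ B| = 2; needs |A ∩ B| / |A| ≤ 1/3 — true.
(b) sales: |A| = 7, |A ∩ B| = 4; needs |A ∩ B| > |A ∖ B| — true.
(c) product: |A| = 8, |A ∩ B| = 4; needs |A ∩ B| ≥ |A ∖ B| — true.
(d) research: |A| = 7, |A ∩ B| = 3; needs |A ∩ B| / |A| ≥ 1/3 — true.
(e) engineering: |A| = 7, |A ∩ B| = 4; needs |A ∩ B| ≥ |A ∖ B| — true.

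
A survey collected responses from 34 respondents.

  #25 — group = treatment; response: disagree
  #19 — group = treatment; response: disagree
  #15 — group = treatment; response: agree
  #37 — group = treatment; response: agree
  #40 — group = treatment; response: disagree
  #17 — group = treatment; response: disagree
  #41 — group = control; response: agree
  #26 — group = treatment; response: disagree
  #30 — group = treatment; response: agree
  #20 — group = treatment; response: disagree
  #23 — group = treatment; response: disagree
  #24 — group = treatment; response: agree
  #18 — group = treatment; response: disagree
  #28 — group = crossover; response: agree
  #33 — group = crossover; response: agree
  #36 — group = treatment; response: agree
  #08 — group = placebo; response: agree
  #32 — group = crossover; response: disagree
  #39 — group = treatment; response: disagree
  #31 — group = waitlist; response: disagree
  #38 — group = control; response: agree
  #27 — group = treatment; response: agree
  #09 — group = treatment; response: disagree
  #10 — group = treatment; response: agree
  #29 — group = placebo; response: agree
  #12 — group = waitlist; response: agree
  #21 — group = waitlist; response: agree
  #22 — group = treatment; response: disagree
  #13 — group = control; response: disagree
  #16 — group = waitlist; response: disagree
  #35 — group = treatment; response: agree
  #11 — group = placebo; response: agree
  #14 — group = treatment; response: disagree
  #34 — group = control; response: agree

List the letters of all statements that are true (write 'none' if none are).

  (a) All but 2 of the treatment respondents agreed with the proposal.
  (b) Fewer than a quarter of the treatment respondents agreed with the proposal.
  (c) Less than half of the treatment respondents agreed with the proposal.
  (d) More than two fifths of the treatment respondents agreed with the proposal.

(c)

|A| = 20, |A ∩ B| = 8, |A ∖ B| = 12.
(a) |A ∖ B| = 2: fails.
(b) |A ∩ B| / |A| < 1/4: fails.
(c) |A ∩ B| < |A ∖ B|: holds.
(d) |A ∩ B| / |A| > 2/5: fails.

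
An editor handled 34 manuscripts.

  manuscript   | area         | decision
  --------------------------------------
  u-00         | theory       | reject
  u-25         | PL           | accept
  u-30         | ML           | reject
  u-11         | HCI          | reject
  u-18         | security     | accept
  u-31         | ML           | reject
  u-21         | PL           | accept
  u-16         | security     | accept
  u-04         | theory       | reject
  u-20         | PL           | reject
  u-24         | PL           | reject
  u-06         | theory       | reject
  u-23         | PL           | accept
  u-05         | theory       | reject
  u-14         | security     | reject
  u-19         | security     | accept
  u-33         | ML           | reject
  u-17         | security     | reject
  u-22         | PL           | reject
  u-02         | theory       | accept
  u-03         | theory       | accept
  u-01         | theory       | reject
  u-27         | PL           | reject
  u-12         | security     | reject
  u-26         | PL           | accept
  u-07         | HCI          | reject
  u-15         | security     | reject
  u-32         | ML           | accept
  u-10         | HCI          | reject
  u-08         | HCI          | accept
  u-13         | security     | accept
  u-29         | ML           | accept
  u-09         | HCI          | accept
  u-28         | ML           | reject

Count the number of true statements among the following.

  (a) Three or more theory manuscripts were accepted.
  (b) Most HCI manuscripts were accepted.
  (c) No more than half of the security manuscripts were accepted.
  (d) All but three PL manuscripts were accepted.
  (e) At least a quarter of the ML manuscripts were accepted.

(a) theory: |A| = 7, |A ∩ B| = 2; needs |A ∩ B| ≥ 3 — false.
(b) HCI: |A| = 5, |A ∩ B| = 2; needs |A ∩ B| > |A ∖ B| — false.
(c) security: |A| = 8, |A ∩ B| = 4; needs |A ∩ B| ≤ |A ∖ B| — true.
(d) PL: |A| = 8, |A ∩ B| = 4; needs |A ∖ B| = 3 — false.
(e) ML: |A| = 6, |A ∩ B| = 2; needs |A ∩ B| / |A| ≥ 1/4 — true.

2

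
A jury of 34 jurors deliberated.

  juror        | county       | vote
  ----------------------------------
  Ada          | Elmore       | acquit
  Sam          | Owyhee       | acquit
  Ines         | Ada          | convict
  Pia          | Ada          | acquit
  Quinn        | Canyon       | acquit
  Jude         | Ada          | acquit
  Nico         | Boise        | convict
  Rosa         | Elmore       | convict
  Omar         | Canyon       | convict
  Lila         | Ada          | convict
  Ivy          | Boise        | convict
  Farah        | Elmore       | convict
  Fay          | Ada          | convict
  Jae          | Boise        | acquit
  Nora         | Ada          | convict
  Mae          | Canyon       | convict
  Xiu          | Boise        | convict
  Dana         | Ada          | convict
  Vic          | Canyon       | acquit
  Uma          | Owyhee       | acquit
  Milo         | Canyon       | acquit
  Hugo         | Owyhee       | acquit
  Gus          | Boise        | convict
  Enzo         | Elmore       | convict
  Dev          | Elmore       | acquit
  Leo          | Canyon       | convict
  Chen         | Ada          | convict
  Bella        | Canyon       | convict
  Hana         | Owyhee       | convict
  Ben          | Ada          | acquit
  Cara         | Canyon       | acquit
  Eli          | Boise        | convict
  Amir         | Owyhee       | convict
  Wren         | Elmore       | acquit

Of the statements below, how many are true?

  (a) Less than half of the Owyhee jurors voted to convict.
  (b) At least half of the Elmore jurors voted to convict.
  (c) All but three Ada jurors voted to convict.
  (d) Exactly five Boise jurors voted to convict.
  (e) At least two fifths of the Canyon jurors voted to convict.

5

(a) Owyhee: |A| = 5, |A ∩ B| = 2; needs |A ∩ B| < |A ∖ B| — true.
(b) Elmore: |A| = 6, |A ∩ B| = 3; needs |A ∩ B| ≥ |A ∖ B| — true.
(c) Ada: |A| = 9, |A ∩ B| = 6; needs |A ∖ B| = 3 — true.
(d) Boise: |A| = 6, |A ∩ B| = 5; needs |A ∩ B| = 5 — true.
(e) Canyon: |A| = 8, |A ∩ B| = 4; needs |A ∩ B| / |A| ≥ 2/5 — true.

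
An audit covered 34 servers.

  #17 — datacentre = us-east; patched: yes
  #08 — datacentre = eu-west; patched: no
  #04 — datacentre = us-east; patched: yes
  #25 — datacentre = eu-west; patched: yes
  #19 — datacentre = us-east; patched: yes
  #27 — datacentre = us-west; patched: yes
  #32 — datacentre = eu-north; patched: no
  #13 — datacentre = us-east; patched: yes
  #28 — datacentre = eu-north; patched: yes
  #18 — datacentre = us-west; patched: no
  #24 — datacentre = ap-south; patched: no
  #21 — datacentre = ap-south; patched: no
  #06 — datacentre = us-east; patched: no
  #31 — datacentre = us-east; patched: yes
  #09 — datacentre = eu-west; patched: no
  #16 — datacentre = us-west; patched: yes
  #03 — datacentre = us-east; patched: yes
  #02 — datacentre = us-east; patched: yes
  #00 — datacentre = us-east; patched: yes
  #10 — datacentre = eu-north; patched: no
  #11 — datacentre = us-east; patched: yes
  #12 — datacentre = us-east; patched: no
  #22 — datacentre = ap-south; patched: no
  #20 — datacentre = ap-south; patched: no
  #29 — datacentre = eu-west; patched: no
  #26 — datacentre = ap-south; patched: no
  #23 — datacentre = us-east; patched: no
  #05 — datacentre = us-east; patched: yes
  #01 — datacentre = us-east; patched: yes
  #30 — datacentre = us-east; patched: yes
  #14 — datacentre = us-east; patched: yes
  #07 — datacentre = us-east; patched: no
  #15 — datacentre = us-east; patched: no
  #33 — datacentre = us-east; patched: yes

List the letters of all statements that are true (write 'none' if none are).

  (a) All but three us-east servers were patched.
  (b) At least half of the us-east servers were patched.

(b)

|A| = 19, |A ∩ B| = 14, |A ∖ B| = 5.
(a) |A ∖ B| = 3: fails.
(b) |A ∩ B| ≥ |A ∖ B|: holds.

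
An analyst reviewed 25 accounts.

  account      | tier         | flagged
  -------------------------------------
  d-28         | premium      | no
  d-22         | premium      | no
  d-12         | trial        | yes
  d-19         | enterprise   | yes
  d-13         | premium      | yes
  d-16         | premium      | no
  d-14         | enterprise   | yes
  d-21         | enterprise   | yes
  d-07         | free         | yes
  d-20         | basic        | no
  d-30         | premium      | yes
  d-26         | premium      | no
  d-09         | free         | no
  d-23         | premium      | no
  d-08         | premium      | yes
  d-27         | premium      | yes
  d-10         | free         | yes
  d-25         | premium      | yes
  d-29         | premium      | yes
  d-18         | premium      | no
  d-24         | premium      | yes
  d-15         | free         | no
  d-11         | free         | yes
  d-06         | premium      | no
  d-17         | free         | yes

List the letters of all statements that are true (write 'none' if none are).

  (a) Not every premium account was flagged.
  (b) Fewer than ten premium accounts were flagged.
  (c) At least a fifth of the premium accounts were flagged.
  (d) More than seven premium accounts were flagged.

(a), (b), (c)

|A| = 14, |A ∩ B| = 7, |A ∖ B| = 7.
(a) A ⊄ B (|A ∖ B| ≥ 1): holds.
(b) |A ∩ B| < 10: holds.
(c) |A ∩ B| / |A| ≥ 1/5: holds.
(d) |A ∩ B| > 7: fails.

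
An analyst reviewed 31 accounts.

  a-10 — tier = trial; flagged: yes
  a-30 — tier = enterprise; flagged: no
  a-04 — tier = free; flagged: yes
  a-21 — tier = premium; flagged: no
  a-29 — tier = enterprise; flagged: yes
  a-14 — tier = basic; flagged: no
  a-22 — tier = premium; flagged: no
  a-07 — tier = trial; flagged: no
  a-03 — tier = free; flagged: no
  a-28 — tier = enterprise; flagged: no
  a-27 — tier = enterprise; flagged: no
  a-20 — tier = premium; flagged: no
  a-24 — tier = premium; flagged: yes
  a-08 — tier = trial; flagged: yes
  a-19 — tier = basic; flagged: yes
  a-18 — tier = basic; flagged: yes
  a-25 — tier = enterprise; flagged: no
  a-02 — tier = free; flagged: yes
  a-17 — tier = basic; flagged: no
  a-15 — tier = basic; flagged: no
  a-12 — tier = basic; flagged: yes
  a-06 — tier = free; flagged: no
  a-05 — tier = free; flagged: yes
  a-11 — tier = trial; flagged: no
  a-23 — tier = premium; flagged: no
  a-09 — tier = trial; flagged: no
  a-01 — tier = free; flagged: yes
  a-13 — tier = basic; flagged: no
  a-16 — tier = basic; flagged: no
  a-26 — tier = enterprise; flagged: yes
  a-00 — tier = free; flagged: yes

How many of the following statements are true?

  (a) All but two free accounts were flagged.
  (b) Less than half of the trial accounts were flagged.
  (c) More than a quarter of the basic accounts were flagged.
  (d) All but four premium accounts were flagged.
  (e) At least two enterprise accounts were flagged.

5

(a) free: |A| = 7, |A ∩ B| = 5; needs |A ∖ B| = 2 — true.
(b) trial: |A| = 5, |A ∩ B| = 2; needs |A ∩ B| < |A ∖ B| — true.
(c) basic: |A| = 8, |A ∩ B| = 3; needs |A ∩ B| / |A| > 1/4 — true.
(d) premium: |A| = 5, |A ∩ B| = 1; needs |A ∖ B| = 4 — true.
(e) enterprise: |A| = 6, |A ∩ B| = 2; needs |A ∩ B| ≥ 2 — true.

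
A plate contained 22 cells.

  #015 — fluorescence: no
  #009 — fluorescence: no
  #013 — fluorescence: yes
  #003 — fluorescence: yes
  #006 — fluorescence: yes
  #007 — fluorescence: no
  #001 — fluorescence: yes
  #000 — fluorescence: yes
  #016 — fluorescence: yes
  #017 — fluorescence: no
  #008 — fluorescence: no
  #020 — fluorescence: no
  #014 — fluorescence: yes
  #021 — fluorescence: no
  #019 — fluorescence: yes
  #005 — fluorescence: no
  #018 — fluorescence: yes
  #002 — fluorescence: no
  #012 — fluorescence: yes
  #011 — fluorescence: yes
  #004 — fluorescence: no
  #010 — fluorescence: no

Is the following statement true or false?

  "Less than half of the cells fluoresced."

The determiner here denotes the relation: |A ∩ B| < |A ∖ B|.
|A| = 22, |A ∩ B| = 11, |A ∖ B| = 11.
11 = 11, so the statement is false.

False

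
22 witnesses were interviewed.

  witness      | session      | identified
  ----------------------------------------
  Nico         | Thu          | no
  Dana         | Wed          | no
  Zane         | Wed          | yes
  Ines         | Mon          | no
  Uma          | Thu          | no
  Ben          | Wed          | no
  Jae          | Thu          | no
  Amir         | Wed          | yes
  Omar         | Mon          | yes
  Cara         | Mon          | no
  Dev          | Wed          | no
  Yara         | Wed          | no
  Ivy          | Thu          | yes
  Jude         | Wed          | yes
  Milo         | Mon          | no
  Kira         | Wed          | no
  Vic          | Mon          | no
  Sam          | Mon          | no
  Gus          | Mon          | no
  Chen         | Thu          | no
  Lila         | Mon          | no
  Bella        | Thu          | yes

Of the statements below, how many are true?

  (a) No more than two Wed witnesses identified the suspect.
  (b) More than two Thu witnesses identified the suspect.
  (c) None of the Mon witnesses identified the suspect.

0

(a) Wed: |A| = 8, |A ∩ B| = 3; needs |A ∩ B| ≤ 2 — false.
(b) Thu: |A| = 6, |A ∩ B| = 2; needs |A ∩ B| > 2 — false.
(c) Mon: |A| = 8, |A ∩ B| = 1; needs A ∩ B = ∅ (|A ∩ B| = 0) — false.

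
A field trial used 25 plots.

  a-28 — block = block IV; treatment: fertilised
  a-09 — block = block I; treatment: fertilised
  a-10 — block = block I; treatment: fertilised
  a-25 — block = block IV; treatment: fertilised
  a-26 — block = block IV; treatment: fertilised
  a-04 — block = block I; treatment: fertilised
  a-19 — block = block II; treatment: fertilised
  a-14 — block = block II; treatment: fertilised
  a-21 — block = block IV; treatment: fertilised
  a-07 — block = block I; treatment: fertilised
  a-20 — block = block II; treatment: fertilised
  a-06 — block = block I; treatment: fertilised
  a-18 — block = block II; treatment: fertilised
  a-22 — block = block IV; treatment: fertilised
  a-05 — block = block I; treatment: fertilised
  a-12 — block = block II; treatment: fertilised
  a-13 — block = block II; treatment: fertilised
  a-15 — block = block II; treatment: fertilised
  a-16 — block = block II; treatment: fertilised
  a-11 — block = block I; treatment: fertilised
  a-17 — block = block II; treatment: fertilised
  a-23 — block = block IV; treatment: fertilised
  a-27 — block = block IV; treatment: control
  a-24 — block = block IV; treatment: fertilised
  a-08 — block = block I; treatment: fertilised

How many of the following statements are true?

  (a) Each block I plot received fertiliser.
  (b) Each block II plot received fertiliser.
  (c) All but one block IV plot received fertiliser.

(a) block I: |A| = 8, |A ∩ B| = 8; needs A ⊆ B, i.e. every element of A is in B (|A ∖ B| = 0) — true.
(b) block II: |A| = 9, |A ∩ B| = 9; needs A ⊆ B, i.e. every element of A is in B (|A ∖ B| = 0) — true.
(c) block IV: |A| = 8, |A ∩ B| = 7; needs |A ∖ B| = 1 — true.

3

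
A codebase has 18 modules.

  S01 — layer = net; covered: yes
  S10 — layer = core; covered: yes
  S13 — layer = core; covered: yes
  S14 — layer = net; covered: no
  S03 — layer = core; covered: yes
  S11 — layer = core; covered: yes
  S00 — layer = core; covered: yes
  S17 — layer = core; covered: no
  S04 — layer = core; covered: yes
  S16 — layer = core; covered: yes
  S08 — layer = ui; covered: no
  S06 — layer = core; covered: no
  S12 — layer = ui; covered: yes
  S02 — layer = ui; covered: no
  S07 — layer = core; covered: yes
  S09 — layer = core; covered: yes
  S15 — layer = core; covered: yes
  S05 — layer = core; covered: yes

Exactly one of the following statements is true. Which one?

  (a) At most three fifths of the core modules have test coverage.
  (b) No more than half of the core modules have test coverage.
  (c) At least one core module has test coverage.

|A| = 13, |A ∩ B| = 11, |A ∖ B| = 2.
(a) requires |A ∩ B| / |A| ≤ 3/5: false.
(b) requires |A ∩ B| ≤ |A ∖ B|: false.
(c) requires A ∩ B ≠ ∅ (|A ∩ B| ≥ 1): true.

(c)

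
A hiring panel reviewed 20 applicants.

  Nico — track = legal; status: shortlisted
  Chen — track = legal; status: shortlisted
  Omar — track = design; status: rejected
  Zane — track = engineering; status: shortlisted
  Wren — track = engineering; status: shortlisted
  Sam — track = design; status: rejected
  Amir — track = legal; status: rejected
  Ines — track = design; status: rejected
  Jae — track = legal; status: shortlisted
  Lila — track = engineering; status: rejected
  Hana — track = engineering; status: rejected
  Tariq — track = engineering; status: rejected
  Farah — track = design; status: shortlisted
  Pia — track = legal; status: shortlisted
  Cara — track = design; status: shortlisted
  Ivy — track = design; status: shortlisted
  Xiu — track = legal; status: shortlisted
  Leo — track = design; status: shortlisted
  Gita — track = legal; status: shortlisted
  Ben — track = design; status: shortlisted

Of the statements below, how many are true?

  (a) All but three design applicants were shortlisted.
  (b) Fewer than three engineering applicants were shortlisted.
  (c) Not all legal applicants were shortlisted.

(a) design: |A| = 8, |A ∩ B| = 5; needs |A ∖ B| = 3 — true.
(b) engineering: |A| = 5, |A ∩ B| = 2; needs |A ∩ B| < 3 — true.
(c) legal: |A| = 7, |A ∩ B| = 6; needs A ⊄ B (|A ∖ B| ≥ 1) — true.

3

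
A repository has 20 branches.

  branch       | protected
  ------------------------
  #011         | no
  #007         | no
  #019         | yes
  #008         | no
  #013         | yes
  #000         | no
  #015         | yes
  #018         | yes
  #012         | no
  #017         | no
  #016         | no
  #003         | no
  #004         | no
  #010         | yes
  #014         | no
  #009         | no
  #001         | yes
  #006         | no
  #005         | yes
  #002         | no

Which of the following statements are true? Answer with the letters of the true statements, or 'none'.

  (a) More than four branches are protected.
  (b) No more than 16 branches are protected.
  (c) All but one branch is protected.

|A| = 20, |A ∩ B| = 7, |A ∖ B| = 13.
(a) |A ∩ B| > 4: holds.
(b) |A ∩ B| ≤ 16: holds.
(c) |A ∖ B| = 1: fails.

(a), (b)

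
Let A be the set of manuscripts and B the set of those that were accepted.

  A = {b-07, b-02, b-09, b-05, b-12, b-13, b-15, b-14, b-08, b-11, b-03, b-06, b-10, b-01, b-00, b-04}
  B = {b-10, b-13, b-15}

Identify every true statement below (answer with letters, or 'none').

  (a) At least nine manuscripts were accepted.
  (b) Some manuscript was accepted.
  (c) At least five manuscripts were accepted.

|A| = 16, |A ∩ B| = 3, |A ∖ B| = 13.
(a) |A ∩ B| ≥ 9: fails.
(b) A ∩ B ≠ ∅ (|A ∩ B| ≥ 1): holds.
(c) |A ∩ B| ≥ 5: fails.

(b)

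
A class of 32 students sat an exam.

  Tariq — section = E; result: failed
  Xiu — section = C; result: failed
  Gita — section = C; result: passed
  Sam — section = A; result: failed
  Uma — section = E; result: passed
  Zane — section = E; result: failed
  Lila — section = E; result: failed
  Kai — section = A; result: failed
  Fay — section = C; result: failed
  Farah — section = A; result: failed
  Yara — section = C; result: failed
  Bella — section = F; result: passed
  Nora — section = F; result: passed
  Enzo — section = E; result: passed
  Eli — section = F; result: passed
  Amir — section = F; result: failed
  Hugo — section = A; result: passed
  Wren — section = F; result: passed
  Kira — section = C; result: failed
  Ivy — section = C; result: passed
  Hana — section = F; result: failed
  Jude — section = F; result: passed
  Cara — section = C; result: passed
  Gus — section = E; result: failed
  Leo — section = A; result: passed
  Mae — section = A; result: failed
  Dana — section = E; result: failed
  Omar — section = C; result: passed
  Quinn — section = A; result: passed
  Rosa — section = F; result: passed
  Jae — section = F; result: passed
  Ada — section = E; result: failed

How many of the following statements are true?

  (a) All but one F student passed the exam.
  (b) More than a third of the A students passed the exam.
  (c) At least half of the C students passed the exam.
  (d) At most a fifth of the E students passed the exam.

(a) F: |A| = 9, |A ∩ B| = 7; needs |A ∖ B| = 1 — false.
(b) A: |A| = 7, |A ∩ B| = 3; needs |A ∩ B| / |A| > 1/3 — true.
(c) C: |A| = 8, |A ∩ B| = 4; needs |A ∩ B| ≥ |A ∖ B| — true.
(d) E: |A| = 8, |A ∩ B| = 2; needs |A ∩ B| / |A| ≤ 1/5 — false.

2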